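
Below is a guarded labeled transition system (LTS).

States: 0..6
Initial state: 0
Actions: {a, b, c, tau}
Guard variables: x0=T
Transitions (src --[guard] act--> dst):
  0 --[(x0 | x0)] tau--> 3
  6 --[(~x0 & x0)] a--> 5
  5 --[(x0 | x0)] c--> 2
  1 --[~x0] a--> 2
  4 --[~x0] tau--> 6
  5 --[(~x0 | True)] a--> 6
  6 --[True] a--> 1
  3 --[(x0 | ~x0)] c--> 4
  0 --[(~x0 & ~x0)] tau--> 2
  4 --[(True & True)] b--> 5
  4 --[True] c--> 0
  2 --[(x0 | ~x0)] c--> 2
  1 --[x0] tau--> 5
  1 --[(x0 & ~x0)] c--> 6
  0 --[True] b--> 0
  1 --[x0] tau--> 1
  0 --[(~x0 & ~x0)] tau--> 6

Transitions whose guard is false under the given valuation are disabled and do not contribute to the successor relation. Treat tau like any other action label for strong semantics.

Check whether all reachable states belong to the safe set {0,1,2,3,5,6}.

Answer: INVARIANT VIOLATED at state 4

Trace:
Allowed set {0,1,2,3,5,6}
Reachable = {0,1,2,3,4,5,6}
  0: safe
  1: safe
  2: safe
  3: safe
  4: outside
  5: safe
  6: safe
reach 4 via tau·c — violates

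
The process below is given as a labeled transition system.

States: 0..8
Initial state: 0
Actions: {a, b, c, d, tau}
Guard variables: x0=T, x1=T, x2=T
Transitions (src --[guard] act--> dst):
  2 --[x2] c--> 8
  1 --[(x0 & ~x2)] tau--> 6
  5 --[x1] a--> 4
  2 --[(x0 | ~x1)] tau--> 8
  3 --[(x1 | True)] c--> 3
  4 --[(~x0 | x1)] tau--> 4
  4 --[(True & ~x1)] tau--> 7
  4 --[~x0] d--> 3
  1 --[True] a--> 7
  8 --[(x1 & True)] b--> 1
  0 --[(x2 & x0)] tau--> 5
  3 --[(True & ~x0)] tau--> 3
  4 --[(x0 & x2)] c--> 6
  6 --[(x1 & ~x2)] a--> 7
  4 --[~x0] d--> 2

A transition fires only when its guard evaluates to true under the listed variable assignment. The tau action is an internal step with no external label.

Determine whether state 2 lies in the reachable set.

Guard filter leaves 9 enabled edge(s).
L0 = {0}
L1 = {5}  now seen {0,5}
L2 = {4}  now seen {0,4,5}
L3 = {6}  now seen {0,4,5,6}
Reachable = {0,4,5,6}

Answer: UNREACHABLE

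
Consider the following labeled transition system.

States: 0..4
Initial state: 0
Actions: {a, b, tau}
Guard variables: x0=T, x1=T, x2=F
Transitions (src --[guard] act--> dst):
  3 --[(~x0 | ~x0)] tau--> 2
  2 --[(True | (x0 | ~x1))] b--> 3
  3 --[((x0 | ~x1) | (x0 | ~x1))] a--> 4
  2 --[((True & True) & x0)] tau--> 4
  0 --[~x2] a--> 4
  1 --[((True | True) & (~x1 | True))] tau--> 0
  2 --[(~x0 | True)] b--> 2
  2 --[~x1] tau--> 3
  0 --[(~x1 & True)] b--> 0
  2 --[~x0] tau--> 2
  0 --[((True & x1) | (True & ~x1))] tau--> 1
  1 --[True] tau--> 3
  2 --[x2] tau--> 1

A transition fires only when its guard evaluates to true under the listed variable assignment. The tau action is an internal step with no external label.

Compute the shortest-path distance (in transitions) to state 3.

Answer: 2

Analysis:
Breadth-first toward 3:
  depth 0: {0}
  depth 1: {1,4}
  depth 2: {3}
first hit 3 at d=2 via tau·tau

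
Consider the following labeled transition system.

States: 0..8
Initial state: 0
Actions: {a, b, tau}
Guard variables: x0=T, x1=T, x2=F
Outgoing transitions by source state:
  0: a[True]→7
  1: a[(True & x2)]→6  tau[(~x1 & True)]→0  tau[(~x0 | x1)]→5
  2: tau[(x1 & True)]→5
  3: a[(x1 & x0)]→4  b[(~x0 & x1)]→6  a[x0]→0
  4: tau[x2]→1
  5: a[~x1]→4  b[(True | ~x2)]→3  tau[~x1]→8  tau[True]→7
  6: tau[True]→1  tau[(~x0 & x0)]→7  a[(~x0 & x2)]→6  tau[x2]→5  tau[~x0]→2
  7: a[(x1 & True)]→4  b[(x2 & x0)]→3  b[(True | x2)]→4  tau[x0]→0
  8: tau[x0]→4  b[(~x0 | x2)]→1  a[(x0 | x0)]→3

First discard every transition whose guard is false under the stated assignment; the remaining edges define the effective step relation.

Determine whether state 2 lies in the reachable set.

Answer: UNREACHABLE

Trace:
After dropping false guards: 13 live edges.
Layer 0: {0}
Layer 1: {7}  total {0,7}
Layer 2: {4}  total {0,4,7}
Reach set: {0,4,7}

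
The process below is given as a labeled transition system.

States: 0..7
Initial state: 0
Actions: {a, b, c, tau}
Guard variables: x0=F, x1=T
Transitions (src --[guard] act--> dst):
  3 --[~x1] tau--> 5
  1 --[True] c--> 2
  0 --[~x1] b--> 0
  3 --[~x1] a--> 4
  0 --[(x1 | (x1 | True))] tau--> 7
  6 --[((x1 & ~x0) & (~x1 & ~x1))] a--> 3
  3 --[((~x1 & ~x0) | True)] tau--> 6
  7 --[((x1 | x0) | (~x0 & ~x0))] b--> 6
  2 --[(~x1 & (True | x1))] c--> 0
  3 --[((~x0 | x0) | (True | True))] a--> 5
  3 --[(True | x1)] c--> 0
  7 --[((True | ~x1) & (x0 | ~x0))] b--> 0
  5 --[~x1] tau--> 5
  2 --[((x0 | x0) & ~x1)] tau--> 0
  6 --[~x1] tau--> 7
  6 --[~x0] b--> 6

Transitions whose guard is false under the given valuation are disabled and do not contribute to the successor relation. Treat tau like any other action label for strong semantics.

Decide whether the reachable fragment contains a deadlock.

Reachable = {0,6,7}
  0: tau→7  [1 out]
  6: b→6  [1 out]
  7: b→0  b→6  [2 out]

Answer: DEADLOCK-FREE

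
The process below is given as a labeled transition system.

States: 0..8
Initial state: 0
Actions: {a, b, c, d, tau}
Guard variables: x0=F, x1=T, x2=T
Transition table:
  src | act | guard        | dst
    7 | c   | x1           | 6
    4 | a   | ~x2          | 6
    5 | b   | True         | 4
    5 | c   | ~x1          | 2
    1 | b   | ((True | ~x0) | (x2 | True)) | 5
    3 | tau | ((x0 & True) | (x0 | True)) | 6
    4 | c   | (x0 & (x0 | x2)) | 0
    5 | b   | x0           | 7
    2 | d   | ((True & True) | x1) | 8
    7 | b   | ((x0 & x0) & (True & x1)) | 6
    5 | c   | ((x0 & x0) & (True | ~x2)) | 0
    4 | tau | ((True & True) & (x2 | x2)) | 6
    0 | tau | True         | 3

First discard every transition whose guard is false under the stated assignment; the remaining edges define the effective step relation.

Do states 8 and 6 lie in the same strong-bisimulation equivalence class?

Bisimulation quotient by refinement:
  round 0: {{0,1,2,3,4,5,6,7,8}}
  round 1: {{0,3,4},{1,5},{2},{6,8},{7}}
  round 2: {{0},{1},{2},{3,4},{5},{6,8},{7}}
Fixed point at round 3; 7 class(es).
class of 8: {6,8}; class of 6: {6,8}

Answer: BISIMILAR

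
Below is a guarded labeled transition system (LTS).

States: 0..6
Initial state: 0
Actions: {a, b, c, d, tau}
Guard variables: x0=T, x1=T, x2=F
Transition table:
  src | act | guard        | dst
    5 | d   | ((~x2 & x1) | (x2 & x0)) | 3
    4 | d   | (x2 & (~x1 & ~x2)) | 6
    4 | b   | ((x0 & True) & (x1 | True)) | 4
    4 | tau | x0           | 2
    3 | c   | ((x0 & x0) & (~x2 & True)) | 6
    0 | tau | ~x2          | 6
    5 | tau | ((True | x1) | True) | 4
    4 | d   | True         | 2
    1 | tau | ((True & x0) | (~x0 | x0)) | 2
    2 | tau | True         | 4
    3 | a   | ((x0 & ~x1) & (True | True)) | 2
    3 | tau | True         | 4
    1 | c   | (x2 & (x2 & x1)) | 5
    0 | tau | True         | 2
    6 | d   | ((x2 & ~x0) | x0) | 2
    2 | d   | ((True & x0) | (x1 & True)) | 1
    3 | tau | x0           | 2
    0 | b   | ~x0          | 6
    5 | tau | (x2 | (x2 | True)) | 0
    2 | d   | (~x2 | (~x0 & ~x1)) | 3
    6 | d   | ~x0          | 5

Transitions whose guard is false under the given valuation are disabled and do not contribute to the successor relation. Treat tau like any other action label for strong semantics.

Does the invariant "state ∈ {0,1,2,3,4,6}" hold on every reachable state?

Safe = {0,1,2,3,4,6}
Reachable = {0,1,2,3,4,6}
  0: ✓
  1: ✓
  2: ✓
  3: ✓
  4: ✓
  6: ✓

Answer: INVARIANT HOLDS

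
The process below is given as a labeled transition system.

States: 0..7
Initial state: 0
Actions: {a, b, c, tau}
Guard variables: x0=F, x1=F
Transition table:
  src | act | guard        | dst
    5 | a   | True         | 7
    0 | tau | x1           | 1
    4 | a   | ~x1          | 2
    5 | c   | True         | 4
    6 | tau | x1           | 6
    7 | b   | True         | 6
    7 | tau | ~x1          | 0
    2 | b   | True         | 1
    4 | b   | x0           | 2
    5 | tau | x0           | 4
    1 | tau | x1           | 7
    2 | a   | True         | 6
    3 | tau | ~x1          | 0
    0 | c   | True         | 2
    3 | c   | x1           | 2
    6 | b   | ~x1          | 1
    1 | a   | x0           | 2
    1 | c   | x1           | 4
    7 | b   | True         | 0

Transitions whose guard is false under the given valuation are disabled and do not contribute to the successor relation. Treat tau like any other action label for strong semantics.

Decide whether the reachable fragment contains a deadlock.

Reach set: {0,1,2,6}
  0: c→2  [1 out]
  1: ∅  [deadlock]
  2: a→6  b→1  [2 out]
  6: b→1  [1 out]
Path to 1: c·b

Answer: DEADLOCK at state 1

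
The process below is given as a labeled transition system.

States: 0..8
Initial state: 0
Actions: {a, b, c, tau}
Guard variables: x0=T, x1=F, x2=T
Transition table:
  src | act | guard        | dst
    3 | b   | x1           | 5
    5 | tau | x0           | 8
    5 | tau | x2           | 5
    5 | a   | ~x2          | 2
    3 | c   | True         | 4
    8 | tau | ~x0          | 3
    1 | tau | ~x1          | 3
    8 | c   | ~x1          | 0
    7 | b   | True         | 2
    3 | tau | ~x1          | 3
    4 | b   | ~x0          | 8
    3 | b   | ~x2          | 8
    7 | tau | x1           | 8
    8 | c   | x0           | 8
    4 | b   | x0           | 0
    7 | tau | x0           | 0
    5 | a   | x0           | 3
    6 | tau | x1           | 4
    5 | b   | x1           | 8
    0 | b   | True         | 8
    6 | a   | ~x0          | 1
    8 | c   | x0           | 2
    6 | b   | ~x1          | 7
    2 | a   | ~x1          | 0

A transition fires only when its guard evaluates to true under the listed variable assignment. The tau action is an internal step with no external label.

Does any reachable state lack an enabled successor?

Answer: DEADLOCK-FREE

Trace:
R = {0,2,8}
  0: b→8  [deg 1]
  2: a→0  [deg 1]
  8: c→0  c→2  c→8  [deg 3]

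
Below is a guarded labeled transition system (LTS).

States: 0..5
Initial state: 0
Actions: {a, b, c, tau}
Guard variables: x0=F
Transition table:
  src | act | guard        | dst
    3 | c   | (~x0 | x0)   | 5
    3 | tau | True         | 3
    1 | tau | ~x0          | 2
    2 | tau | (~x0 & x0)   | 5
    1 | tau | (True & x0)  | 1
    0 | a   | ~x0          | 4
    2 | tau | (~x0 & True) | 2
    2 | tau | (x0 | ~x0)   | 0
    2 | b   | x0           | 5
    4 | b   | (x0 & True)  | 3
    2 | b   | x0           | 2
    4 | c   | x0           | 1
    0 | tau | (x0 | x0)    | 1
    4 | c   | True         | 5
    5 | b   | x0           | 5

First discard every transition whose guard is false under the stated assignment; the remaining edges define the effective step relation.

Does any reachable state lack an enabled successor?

Answer: DEADLOCK at state 5

Trace:
R = {0,4,5}
  0: a→4  [deg 1]
  4: c→5  [deg 1]
  5: ∅  [STUCK]
Path to 5: a·c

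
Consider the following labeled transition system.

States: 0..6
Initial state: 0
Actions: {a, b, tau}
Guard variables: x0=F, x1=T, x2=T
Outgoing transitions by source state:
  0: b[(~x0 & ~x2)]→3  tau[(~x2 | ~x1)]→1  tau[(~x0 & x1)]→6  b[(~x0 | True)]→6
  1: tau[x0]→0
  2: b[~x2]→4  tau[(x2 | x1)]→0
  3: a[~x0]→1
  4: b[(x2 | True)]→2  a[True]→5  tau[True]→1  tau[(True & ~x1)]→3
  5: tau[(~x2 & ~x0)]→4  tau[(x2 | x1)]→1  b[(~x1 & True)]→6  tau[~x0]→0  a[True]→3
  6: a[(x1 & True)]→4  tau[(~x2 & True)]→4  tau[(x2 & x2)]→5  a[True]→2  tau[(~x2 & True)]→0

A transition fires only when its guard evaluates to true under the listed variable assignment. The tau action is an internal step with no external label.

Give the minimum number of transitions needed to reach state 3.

Breadth-first toward 3:
  L0 = {0}
  L1 = {6}
  L2 = {2,4,5}
  L3 = {1,3}
depth(3)=3, e.g. b·tau·a

Answer: 3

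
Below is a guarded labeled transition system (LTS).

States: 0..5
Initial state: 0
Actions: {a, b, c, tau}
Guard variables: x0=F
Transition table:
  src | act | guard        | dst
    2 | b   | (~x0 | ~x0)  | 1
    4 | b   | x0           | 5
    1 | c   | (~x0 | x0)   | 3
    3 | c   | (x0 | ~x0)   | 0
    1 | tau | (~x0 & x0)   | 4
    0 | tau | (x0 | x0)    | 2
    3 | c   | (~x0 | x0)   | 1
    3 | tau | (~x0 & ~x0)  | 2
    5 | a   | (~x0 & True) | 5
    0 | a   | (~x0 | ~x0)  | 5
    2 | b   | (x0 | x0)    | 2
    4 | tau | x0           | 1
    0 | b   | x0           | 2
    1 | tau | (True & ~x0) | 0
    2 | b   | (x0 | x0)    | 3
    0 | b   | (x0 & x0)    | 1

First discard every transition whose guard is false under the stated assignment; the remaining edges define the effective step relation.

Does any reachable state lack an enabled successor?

Answer: DEADLOCK-FREE

Analysis:
Reach set: {0,5}
  0: a→5  [deg 1]
  5: a→5  [deg 1]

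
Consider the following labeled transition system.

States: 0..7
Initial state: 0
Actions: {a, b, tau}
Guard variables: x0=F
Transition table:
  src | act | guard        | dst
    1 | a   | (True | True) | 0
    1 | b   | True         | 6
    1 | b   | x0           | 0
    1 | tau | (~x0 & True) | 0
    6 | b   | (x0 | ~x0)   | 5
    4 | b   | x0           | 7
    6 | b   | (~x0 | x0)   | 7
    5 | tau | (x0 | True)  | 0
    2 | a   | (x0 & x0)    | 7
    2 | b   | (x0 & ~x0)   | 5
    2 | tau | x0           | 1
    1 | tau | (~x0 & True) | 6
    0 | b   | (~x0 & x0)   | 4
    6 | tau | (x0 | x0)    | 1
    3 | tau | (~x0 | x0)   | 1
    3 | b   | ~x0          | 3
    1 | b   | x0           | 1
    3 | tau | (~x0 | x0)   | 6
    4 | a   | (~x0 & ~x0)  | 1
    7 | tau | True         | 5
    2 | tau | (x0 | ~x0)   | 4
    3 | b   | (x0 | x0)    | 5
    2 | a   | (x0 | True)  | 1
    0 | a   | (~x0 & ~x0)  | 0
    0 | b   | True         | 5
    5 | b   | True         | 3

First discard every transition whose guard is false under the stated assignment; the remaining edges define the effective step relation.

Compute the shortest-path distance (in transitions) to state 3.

BFS to 3:
  Layer 0: {0}
  Layer 1: {5}
  Layer 2: {3}
depth(3)=2, e.g. b·b

Answer: 2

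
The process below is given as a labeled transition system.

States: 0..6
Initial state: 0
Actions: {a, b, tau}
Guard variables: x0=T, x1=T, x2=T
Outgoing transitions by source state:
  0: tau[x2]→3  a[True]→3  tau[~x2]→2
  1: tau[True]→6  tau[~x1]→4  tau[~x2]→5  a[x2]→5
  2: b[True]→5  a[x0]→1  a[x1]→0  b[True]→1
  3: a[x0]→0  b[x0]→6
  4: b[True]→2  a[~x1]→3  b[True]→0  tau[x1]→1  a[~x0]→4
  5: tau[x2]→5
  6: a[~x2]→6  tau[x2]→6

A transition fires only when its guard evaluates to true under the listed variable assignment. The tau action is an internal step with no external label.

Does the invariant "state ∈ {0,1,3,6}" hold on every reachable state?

Answer: INVARIANT HOLDS

Trace:
Inv-set: {0,1,3,6}
R = {0,3,6}
  0: ok
  3: ok
  6: ok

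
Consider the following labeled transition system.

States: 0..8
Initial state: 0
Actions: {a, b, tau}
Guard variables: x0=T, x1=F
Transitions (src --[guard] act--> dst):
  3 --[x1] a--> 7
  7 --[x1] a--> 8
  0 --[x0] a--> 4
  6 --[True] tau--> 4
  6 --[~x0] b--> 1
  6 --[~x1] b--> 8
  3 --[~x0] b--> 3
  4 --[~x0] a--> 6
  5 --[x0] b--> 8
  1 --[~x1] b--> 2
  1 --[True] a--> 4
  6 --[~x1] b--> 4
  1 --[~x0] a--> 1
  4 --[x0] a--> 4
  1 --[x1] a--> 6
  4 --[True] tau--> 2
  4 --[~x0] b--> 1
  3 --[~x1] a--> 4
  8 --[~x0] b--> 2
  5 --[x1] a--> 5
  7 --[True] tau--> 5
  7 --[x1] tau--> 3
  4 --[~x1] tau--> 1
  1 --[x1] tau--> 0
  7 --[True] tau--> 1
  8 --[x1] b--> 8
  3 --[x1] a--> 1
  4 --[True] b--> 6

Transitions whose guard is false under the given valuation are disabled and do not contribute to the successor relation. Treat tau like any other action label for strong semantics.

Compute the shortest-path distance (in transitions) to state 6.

Answer: 2

Analysis:
Breadth-first toward 6:
  depth 0: {0}
  depth 1: {4}
  depth 2: {1,2,6}
first hit 6 at d=2 via a·b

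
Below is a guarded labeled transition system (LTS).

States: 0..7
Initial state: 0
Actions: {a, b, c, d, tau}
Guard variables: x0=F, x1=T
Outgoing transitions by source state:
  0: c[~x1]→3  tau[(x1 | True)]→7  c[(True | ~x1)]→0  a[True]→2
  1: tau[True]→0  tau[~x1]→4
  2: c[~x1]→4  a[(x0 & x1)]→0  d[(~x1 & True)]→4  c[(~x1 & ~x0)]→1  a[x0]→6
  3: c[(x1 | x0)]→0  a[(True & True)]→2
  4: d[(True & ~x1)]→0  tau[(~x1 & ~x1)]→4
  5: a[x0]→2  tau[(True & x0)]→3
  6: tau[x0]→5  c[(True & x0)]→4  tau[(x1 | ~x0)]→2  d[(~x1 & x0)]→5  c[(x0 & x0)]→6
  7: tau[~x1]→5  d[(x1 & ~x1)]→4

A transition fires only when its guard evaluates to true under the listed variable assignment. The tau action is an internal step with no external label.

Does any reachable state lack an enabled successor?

Reach set: {0,2,7}
  0: a→2  c→0  tau→7  [3 out]
  2: ∅  [no exit]
  7: ∅  [no exit]
Path to 2: a

Answer: DEADLOCK at state 2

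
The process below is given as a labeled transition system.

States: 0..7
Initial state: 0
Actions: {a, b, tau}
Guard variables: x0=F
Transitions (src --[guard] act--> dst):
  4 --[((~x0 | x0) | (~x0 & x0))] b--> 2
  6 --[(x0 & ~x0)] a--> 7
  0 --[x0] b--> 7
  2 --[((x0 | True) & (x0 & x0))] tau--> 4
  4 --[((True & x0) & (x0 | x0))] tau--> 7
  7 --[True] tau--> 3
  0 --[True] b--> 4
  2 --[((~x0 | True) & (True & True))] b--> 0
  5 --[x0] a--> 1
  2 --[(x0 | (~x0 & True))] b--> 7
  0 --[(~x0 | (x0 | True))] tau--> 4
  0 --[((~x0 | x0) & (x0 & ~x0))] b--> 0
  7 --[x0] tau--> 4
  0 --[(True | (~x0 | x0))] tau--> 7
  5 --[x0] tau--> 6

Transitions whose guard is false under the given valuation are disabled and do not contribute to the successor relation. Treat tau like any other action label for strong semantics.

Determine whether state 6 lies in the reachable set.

Answer: UNREACHABLE

Trace:
Guard filter leaves 7 enabled edge(s).
Layer 0: {0}
Layer 1: {4,7}  total {0,4,7}
Layer 2: {2,3}  total {0,2,3,4,7}
Reach set: {0,2,3,4,7}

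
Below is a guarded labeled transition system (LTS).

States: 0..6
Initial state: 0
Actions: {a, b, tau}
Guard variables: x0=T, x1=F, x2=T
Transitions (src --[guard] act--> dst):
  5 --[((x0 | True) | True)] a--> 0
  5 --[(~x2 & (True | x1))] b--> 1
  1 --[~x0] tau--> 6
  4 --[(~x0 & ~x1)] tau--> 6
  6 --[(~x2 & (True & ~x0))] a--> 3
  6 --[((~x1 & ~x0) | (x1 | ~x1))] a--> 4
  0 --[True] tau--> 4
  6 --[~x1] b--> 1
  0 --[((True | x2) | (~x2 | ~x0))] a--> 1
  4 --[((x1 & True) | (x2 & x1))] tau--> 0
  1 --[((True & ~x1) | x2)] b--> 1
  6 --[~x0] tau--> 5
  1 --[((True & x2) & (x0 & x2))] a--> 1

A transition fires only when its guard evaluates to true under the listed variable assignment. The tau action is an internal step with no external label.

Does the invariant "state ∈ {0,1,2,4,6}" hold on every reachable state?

Answer: INVARIANT HOLDS

Analysis:
Safe = {0,1,2,4,6}
Reach set: {0,1,4}
  0: ✓
  1: ✓
  4: ✓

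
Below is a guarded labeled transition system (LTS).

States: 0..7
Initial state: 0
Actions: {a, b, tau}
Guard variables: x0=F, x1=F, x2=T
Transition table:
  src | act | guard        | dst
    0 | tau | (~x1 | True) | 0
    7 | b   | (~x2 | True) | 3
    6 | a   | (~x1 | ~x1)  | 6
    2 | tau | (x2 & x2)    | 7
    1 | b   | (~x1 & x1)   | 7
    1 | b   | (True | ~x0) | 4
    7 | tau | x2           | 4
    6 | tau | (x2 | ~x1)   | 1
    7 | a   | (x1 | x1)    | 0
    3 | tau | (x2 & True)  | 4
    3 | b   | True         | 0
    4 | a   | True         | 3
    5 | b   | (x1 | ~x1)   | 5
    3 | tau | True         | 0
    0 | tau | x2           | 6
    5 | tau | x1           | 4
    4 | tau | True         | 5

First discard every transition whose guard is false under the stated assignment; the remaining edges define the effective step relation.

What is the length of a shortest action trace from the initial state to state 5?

Answer: 4

Working:
Breadth-first toward 5:
  L0 = {0}
  L1 = {6}
  L2 = {1}
  L3 = {4}
  L4 = {3,5}
5 enters at depth 4; path tau·tau·b·tau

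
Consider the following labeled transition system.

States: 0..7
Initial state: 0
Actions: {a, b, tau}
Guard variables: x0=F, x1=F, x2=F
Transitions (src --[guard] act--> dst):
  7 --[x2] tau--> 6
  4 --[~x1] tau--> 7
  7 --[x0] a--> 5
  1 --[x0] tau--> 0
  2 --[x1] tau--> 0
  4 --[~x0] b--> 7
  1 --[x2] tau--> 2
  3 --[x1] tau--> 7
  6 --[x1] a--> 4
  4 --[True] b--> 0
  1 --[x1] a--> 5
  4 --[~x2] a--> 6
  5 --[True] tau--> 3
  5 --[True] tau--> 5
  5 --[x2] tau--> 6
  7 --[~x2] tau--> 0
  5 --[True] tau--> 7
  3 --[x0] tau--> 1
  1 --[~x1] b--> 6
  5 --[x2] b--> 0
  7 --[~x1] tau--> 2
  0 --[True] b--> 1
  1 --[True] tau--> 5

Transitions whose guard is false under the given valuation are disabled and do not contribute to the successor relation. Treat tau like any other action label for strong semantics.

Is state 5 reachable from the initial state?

Answer: REACHABLE

Working:
12 transition(s) survive guard evaluation.
L0 = {0}
L1 = {1}  cumulative {0,1}
L2 = {5,6}  cumulative {0,1,5,6}
L3 = {3,7}  cumulative {0,1,3,5,6,7}
L4 = {2}  cumulative {0,1,2,3,5,6,7}
R = {0,1,2,3,5,6,7}
witness 5: b·tau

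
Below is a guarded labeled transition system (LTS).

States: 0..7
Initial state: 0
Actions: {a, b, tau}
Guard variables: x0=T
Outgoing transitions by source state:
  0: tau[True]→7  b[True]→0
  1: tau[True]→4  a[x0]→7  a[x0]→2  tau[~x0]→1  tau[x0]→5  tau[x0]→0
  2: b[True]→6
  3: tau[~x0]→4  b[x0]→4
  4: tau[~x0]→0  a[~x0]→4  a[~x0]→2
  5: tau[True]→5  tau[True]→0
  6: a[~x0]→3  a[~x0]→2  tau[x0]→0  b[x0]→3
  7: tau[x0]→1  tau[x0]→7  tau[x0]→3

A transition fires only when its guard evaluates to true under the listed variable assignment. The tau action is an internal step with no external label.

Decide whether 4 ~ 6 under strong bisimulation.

Answer: NOT BISIMILAR

Analysis:
Compute ~ classes (split until stable):
  π0 = {{0,1,2,3,4,5,6,7}}
  π1 = {{0,6},{1},{2,3},{4},{5,7}}
  π2 = {{0},{1},{2},{3},{4},{5},{6},{7}}
8 equivalence class(es) (converged in 3)
class of 4: {4}; class of 6: {6}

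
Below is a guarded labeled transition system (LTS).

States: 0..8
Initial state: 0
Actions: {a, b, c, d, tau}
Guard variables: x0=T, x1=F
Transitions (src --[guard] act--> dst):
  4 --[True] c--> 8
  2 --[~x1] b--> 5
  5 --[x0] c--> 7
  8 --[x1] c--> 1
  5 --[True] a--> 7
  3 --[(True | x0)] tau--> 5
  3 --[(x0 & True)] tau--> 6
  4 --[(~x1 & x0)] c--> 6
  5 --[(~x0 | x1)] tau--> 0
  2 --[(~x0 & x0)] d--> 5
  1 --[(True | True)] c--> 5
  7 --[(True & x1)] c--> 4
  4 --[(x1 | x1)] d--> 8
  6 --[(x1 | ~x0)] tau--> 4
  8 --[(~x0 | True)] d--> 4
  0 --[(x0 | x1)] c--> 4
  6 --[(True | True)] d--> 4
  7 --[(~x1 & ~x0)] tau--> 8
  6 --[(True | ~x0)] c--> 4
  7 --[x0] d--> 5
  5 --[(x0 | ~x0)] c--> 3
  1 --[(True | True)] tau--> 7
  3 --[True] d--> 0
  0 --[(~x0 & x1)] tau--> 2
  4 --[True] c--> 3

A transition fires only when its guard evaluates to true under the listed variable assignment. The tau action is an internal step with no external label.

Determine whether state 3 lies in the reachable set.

Answer: REACHABLE

Analysis:
Guard filter leaves 17 enabled edge(s).
L0 = {0}
L1 = {4}  total {0,4}
L2 = {3,6,8}  total {0,3,4,6,8}
L3 = {5}  total {0,3,4,5,6,8}
L4 = {7}  total {0,3,4,5,6,7,8}
Reach set: {0,3,4,5,6,7,8}
Path to 3: c·c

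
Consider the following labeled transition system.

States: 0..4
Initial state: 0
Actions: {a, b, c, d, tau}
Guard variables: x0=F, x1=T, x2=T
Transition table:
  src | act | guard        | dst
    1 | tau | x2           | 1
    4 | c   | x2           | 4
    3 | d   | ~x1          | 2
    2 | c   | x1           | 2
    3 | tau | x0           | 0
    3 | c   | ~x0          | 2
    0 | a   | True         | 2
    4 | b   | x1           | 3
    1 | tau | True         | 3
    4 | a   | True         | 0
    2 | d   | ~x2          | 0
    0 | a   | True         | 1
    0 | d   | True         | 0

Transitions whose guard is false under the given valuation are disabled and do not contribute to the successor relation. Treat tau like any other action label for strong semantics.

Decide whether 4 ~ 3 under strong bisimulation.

Refine partition for ~:
  P[0] = {{0,1,2,3,4}}
  P[1] = {{0},{1},{2,3},{4}}
stable after 2 split(s): 4 block(s)
[4]={4}  [3]={2,3}

Answer: NOT BISIMILAR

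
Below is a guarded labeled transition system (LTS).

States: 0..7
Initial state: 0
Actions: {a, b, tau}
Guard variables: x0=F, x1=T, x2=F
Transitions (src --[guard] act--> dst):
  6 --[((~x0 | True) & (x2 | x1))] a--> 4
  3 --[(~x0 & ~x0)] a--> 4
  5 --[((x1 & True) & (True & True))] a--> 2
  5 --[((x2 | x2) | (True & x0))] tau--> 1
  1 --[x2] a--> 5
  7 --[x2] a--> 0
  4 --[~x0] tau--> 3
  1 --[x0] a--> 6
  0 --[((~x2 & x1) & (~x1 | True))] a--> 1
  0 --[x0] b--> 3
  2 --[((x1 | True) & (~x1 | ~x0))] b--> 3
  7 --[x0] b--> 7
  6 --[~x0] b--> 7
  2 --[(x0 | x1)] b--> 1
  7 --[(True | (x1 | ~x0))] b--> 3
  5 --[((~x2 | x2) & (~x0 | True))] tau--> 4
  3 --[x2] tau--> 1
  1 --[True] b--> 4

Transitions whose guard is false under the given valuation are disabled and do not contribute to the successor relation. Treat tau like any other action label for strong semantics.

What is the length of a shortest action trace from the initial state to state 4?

Answer: 2

Trace:
BFS to 4:
  Layer 0: {0}
  Layer 1: {1}
  Layer 2: {4}
depth(4)=2, e.g. a·b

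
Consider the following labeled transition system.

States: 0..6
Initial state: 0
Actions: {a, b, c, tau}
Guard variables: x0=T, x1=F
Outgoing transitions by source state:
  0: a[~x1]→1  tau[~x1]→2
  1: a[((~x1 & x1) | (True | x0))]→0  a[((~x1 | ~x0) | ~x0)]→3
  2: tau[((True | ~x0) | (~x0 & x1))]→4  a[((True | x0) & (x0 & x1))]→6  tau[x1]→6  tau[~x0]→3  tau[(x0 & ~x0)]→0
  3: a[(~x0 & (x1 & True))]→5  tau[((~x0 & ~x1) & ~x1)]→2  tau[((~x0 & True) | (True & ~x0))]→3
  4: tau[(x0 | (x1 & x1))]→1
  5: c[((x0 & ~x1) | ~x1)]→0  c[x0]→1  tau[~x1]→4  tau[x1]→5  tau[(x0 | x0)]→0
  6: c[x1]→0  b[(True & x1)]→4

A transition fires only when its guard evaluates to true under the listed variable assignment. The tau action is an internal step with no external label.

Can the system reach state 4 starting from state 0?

After dropping false guards: 10 live edges.
depth 0: {0}
depth 1: {1,2}  cumulative {0,1,2}
depth 2: {3,4}  cumulative {0,1,2,3,4}
Reachable = {0,1,2,3,4}
trace reaching 4: tau·tau

Answer: REACHABLE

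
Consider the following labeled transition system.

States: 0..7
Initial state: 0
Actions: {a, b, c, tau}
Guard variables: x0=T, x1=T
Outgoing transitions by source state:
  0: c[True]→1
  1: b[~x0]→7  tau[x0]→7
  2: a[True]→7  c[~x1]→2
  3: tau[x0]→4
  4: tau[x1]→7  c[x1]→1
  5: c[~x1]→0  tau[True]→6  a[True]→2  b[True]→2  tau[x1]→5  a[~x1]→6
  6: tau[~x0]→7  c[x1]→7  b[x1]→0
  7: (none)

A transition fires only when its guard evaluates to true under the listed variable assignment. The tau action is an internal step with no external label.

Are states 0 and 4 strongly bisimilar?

Refine partition for ~:
  P[0] = {{0,1,2,3,4,5,6,7}}
  P[1] = {{0},{1,3},{2},{4},{5},{6},{7}}
  P[2] = {{0},{1},{2},{3},{4},{5},{6},{7}}
8 equivalence class(es) (converged in 3)
[0]={0}  [4]={4}

Answer: NOT BISIMILAR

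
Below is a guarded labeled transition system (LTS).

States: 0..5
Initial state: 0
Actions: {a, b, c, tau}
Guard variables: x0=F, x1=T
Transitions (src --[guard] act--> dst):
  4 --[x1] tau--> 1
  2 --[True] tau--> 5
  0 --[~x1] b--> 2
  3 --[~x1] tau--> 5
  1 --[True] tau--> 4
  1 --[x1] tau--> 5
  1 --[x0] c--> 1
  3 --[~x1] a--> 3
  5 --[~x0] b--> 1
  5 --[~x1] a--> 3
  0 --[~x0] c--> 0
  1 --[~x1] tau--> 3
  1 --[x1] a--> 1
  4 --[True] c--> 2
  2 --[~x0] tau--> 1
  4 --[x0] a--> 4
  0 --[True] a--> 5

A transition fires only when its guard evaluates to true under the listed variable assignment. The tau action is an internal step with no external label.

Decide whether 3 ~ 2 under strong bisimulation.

Answer: NOT BISIMILAR

Working:
Compute ~ classes (split until stable):
  π0 = {{0,1,2,3,4,5}}
  π1 = {{0},{1},{2},{3},{4},{5}}
6 equivalence class(es) (converged in 2)
class of 3: {3}; class of 2: {2}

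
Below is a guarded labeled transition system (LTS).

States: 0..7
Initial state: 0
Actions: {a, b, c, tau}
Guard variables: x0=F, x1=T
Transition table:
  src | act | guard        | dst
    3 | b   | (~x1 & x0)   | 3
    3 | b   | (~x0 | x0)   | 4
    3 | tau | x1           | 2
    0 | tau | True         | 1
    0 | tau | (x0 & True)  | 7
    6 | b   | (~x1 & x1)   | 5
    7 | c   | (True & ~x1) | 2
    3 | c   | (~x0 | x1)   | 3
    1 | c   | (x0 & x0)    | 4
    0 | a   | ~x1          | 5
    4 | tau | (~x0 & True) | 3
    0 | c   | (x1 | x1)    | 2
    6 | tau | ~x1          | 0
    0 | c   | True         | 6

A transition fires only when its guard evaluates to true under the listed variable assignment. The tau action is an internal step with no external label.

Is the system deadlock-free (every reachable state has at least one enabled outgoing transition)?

Reachable = {0,1,2,6}
  0: c→2  c→6  tau→1  [3 exit(s)]
  1: ∅  [no exit]
  2: ∅  [no exit]
  6: ∅  [no exit]
Path to 1: tau

Answer: DEADLOCK at state 1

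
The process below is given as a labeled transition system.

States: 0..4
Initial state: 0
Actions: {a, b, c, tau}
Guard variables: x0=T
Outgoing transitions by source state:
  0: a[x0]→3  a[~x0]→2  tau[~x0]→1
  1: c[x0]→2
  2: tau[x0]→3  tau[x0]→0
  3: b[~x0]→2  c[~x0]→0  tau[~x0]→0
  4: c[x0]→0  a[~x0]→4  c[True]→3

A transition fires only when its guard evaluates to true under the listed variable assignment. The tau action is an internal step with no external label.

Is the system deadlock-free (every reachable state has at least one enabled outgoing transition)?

Answer: DEADLOCK at state 3

Trace:
Reachable = {0,3}
  0: a→3  [1 exit(s)]
  3: ∅  [no exit]
trace reaching 3: a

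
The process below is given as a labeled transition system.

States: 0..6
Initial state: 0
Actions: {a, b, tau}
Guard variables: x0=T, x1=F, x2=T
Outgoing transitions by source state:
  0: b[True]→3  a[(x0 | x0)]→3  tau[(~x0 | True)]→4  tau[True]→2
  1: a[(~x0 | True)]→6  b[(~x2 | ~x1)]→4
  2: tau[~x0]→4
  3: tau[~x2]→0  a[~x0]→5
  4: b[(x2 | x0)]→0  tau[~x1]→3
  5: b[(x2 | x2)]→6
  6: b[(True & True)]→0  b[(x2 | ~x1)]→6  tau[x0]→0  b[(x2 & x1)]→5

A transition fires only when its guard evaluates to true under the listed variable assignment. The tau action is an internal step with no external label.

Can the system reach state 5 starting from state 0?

Answer: UNREACHABLE

Working:
12 transition(s) survive guard evaluation.
depth 0: {0}
depth 1: {2,3,4}  cumulative {0,2,3,4}
Reach set: {0,2,3,4}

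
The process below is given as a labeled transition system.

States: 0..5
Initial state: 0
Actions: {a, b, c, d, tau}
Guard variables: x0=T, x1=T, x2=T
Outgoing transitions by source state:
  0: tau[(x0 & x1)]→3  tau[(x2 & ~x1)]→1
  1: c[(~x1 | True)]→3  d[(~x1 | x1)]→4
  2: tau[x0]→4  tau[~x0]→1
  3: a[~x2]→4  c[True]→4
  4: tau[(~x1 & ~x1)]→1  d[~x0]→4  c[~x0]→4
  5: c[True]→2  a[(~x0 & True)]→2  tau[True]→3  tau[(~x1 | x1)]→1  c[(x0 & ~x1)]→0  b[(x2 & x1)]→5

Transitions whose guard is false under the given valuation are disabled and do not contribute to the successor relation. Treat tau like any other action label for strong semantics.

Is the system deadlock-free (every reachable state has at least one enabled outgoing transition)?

Answer: DEADLOCK at state 4

Working:
Reachable = {0,3,4}
  0: tau→3  [deg 1]
  3: c→4  [deg 1]
  4: ∅  [no exit]
witness 4: tau·c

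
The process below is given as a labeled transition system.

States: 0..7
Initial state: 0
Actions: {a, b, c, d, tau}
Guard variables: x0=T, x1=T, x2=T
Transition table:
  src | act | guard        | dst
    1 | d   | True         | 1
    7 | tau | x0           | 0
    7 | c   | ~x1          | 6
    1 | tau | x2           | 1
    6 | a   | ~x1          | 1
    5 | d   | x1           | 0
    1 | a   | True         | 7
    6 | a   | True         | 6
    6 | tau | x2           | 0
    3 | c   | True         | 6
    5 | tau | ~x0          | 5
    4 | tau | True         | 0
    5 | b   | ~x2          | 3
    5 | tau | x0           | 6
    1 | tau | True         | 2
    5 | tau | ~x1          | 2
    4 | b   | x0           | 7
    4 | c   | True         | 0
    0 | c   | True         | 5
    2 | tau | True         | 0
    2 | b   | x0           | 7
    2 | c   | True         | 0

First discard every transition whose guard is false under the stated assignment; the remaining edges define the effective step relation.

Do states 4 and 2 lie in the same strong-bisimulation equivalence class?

Answer: BISIMILAR

Trace:
Bisimulation quotient by refinement:
  π0 = {{0,1,2,3,4,5,6,7}}
  π1 = {{0,3},{1},{2,4},{5},{6},{7}}
  π2 = {{0},{1},{2,4},{3},{5},{6},{7}}
7 equivalence class(es) (converged in 3)
class of 4: {2,4}; class of 2: {2,4}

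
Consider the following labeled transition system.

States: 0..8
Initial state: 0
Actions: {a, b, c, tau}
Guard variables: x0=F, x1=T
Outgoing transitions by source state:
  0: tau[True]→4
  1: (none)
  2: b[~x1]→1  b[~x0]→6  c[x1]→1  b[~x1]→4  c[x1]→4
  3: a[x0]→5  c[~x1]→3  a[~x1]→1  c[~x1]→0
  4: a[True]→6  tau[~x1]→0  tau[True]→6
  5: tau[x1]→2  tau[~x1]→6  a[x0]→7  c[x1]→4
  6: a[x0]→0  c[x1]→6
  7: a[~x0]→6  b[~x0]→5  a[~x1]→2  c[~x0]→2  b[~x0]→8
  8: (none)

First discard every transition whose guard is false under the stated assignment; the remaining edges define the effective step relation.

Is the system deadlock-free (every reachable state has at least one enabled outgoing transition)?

Reach set: {0,4,6}
  0: tau→4  [deg 1]
  4: a→6  tau→6  [deg 2]
  6: c→6  [deg 1]

Answer: DEADLOCK-FREE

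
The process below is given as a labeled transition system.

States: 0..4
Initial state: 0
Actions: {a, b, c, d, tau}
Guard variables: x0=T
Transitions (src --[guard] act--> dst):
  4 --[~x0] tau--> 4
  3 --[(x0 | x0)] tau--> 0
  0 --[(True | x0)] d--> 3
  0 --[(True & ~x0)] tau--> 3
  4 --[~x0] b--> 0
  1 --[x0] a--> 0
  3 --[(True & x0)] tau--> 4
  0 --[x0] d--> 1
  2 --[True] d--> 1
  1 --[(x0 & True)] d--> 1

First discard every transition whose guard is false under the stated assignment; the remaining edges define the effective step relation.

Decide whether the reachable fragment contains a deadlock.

Reach set: {0,1,3,4}
  0: d→1  d→3  [2 out]
  1: a→0  d→1  [2 out]
  3: tau→0  tau→4  [2 out]
  4: ∅  [deadlock]
trace reaching 4: d·tau

Answer: DEADLOCK at state 4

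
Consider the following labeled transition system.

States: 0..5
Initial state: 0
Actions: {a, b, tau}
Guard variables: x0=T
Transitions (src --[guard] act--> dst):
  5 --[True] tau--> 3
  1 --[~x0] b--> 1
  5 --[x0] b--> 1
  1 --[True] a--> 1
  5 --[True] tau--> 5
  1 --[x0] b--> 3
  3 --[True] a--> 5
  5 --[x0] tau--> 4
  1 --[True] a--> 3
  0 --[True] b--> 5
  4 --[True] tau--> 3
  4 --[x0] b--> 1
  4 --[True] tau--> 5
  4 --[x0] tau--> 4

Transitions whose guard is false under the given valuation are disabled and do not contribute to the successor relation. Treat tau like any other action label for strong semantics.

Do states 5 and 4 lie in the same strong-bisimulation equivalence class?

Bisimulation quotient by refinement:
  round 0: {{0,1,2,3,4,5}}
  round 1: {{0},{1},{2},{3},{4,5}}
stable after 2 split(s): 5 block(s)
5∈{4,5}, 4∈{4,5}

Answer: BISIMILAR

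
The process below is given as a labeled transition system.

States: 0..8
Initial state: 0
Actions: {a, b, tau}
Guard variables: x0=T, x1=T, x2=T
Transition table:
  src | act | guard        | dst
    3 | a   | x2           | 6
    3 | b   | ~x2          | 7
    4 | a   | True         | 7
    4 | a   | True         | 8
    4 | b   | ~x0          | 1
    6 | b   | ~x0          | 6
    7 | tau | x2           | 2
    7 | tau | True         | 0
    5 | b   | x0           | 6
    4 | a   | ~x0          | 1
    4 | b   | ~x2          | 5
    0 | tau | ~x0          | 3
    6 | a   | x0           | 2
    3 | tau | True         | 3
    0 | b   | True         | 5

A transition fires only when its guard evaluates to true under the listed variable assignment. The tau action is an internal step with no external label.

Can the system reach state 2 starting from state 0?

Answer: REACHABLE

Analysis:
9 transition(s) survive guard evaluation.
L0 = {0}
L1 = {5}  cumulative {0,5}
L2 = {6}  cumulative {0,5,6}
L3 = {2}  cumulative {0,2,5,6}
Reachable = {0,2,5,6}
Path to 2: b·b·a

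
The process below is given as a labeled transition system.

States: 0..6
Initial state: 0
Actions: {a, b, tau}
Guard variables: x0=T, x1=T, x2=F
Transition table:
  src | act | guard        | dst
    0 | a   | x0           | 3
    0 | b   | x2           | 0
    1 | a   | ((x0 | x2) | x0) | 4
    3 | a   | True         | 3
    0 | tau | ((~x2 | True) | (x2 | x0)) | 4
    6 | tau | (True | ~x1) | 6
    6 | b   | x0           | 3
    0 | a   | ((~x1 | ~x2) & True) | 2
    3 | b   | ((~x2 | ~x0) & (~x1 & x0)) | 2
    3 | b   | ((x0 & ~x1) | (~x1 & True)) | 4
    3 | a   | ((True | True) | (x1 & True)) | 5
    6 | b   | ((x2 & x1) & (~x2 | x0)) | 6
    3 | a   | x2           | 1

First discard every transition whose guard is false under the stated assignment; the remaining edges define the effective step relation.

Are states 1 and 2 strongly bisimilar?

Answer: NOT BISIMILAR

Trace:
Bisimulation quotient by refinement:
  π0 = {{0,1,2,3,4,5,6}}
  π1 = {{0},{1,3},{2,4,5},{6}}
  π2 = {{0},{1},{2,4,5},{3},{6}}
Fixed point at round 3; 5 class(es).
[1]={1}  [2]={2,4,5}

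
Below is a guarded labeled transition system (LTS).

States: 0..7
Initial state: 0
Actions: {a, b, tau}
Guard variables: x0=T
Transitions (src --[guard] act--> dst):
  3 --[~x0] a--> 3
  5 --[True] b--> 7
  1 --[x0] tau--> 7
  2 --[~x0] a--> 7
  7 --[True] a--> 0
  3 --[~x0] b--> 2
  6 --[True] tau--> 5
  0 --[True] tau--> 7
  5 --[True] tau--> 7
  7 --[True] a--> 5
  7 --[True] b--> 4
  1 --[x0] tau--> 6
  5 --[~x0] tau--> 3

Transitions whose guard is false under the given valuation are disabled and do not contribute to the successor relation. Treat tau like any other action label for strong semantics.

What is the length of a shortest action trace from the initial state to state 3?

BFS to 3:
  L0 = {0}
  L1 = {7}
  L2 = {4,5}
3 never appears.

Answer: UNREACHABLE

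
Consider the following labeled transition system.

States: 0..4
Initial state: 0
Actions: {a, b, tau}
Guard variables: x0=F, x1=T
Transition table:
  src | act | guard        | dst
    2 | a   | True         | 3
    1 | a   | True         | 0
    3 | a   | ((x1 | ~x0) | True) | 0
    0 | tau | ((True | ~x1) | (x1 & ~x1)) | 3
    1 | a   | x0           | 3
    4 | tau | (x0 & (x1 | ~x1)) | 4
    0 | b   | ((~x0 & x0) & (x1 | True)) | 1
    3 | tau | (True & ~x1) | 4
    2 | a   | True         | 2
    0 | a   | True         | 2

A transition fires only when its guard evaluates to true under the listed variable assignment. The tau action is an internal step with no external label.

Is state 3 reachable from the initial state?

Answer: REACHABLE

Working:
After dropping false guards: 6 live edges.
Layer 0: {0}
Layer 1: {2,3}  now seen {0,2,3}
Reach set: {0,2,3}
trace reaching 3: tau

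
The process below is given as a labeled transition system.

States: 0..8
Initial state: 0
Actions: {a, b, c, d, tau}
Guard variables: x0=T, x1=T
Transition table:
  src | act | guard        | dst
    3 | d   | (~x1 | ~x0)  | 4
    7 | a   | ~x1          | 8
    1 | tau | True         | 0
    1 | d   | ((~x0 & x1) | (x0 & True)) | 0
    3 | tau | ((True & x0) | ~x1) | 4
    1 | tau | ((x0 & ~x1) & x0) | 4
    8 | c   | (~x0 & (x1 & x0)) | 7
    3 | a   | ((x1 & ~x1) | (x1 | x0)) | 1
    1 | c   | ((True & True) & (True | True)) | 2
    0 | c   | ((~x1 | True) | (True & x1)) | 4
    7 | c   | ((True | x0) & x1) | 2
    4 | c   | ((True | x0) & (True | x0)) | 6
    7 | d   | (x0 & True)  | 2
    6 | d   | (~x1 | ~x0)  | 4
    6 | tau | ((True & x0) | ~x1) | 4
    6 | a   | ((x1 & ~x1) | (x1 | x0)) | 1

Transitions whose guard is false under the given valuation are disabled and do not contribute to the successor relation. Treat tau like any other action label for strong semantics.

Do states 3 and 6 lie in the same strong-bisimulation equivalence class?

Refine partition for ~:
  round 0: {{0,1,2,3,4,5,6,7,8}}
  round 1: {{0,4},{1},{2,5,8},{3,6},{7}}
  round 2: {{0},{1},{2,5,8},{3,6},{4},{7}}
Fixed point at round 3; 6 class(es).
[3]={3,6}  [6]={3,6}

Answer: BISIMILAR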